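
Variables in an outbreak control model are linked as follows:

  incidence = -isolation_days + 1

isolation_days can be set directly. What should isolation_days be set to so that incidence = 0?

isolation_days = 1

Solve -isolation_days + 1 = 0: isolation_days = (0 - 1) / -1 = 1.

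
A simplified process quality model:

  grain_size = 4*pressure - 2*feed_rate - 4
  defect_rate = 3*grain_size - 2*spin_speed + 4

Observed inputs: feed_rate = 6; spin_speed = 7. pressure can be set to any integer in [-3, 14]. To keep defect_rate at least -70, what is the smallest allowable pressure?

pressure = -1

Substituting into the grain_size equation gives grain_size = 4*pressure - 16.
Substituting into the defect_rate equation gives defect_rate = 12*pressure - 58.
Require 12*pressure - 58 ≥ -70, so pressure ≥ -1.
The smallest integer in [-3, 14] satisfying this is -1.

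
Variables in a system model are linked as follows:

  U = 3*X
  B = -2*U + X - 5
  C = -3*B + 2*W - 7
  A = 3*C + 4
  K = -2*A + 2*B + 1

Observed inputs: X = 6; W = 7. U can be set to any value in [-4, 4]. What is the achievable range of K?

-189 to 131

Intervening on U fixes its value directly, overriding its dependence on X.
Substituting into the B equation gives B = -2*U + 1.
Substituting into the C equation gives C = 6*U + 4.
So A = 18*U + 16.
Substituting into the K equation gives K = -40*U - 29.
Linear in U, so extremes are at the endpoints: U = -4 gives K = 131; U = 4 gives K = -189.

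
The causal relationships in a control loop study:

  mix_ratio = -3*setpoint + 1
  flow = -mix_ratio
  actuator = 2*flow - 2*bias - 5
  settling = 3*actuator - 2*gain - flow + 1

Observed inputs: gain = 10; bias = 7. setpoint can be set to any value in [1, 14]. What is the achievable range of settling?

-66 to 129

Substituting into the flow equation gives flow = 3*setpoint - 1.
Substituting into the actuator equation gives actuator = 6*setpoint - 21.
Substituting into the settling equation gives settling = 15*setpoint - 81.
Linear in setpoint, so extremes are at the endpoints: setpoint = 1 gives settling = -66; setpoint = 14 gives settling = 129.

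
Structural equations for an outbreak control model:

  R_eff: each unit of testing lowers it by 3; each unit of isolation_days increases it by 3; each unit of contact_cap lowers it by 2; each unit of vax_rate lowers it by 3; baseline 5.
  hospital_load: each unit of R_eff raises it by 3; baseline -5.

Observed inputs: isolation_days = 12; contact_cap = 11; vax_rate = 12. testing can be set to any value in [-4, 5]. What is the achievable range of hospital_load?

Substituting into the R_eff equation gives R_eff = -3*testing - 17.
hospital_load becomes -9*testing - 56.
Linear in testing, so extremes are at the endpoints: testing = -4 gives hospital_load = -20; testing = 5 gives hospital_load = -101.

-101 to -20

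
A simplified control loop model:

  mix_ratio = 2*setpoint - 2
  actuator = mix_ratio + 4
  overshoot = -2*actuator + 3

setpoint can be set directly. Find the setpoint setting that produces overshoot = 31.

Substituting into the actuator equation gives actuator = 2*setpoint + 2.
Substituting into the overshoot equation gives overshoot = -4*setpoint - 1.
Solve -4*setpoint - 1 = 31: setpoint = (31 + 1) / -4 = -8.

setpoint = -8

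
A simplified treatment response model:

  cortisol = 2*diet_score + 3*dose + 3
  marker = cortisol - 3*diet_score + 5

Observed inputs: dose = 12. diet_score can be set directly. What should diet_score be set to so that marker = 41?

Substituting into the cortisol equation gives cortisol = 2*diet_score + 39.
Substituting into the marker equation gives marker = -diet_score + 44.
Solve -diet_score + 44 = 41: diet_score = (41 - 44) / -1 = 3.

diet_score = 3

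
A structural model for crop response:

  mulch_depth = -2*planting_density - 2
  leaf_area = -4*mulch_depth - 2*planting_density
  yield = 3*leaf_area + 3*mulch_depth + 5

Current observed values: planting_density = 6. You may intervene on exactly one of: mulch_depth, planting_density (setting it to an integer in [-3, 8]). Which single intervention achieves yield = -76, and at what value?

set mulch_depth = 5

Intervening on mulch_depth: with other inputs at their observed values, yield = -9*mulch_depth - 31. Solving for -76 gives mulch_depth = 5, within [-3, 8].
Intervening on planting_density: yield = 12*planting_density + 23. Reaching -76 requires planting_density = -33/4, not an integer.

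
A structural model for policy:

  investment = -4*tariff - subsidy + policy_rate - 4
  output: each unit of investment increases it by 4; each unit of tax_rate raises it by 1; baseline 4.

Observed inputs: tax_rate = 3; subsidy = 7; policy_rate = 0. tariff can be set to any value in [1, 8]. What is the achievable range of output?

-165 to -53

Substituting into the investment equation gives investment = -4*tariff - 11.
Substituting into the output equation gives output = -16*tariff - 37.
Linear in tariff, so extremes are at the endpoints: tariff = 1 gives output = -53; tariff = 8 gives output = -165.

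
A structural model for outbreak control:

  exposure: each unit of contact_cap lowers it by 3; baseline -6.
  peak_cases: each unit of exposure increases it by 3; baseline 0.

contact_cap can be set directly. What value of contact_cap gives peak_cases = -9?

Substituting into the peak_cases equation gives peak_cases = -9*contact_cap - 18.
Solve -9*contact_cap - 18 = -9: contact_cap = (-9 + 18) / -9 = -1.

contact_cap = -1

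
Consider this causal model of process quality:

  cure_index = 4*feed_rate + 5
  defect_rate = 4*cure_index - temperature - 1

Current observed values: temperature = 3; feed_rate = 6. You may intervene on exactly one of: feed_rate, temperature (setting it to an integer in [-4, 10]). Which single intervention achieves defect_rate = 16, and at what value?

Intervening on feed_rate: with other inputs at their observed values, defect_rate = 16*feed_rate + 16. Solving for 16 gives feed_rate = 0, within [-4, 10].
Intervening on temperature: defect_rate = -temperature + 115. Reaching 16 requires temperature = 99, outside [-4, 10].

set feed_rate = 0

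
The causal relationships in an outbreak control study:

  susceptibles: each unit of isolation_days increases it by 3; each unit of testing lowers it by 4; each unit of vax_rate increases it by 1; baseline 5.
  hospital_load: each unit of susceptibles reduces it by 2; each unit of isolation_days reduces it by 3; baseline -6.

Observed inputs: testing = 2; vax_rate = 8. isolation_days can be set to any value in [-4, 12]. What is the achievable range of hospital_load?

Substituting into the susceptibles equation gives susceptibles = 3*isolation_days + 5.
Substituting into the hospital_load equation gives hospital_load = -9*isolation_days - 16.
Linear in isolation_days, so extremes are at the endpoints: isolation_days = -4 gives hospital_load = 20; isolation_days = 12 gives hospital_load = -124.

-124 to 20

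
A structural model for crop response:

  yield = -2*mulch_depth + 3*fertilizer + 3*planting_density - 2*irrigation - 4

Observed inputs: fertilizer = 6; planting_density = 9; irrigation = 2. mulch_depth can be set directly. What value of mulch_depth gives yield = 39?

Substituting into the yield equation gives yield = -2*mulch_depth + 37.
Solve -2*mulch_depth + 37 = 39: mulch_depth = (39 - 37) / -2 = -1.

mulch_depth = -1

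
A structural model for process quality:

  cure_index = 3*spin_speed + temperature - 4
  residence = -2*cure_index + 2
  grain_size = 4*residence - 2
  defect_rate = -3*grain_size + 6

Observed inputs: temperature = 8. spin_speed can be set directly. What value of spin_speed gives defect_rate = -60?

Substituting into the cure_index equation gives cure_index = 3*spin_speed + 4.
Substituting into the residence equation gives residence = -6*spin_speed - 6.
This gives grain_size = -24*spin_speed - 26.
Substituting into the defect_rate equation gives defect_rate = 72*spin_speed + 84.
Solve 72*spin_speed + 84 = -60: spin_speed = (-60 - 84) / 72 = -2.

spin_speed = -2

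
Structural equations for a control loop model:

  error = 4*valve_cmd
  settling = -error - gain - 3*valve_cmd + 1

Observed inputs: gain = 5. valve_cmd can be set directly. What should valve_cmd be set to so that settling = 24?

Substituting into the settling equation gives settling = -7*valve_cmd - 4.
Solve -7*valve_cmd - 4 = 24: valve_cmd = (24 + 4) / -7 = -4.

valve_cmd = -4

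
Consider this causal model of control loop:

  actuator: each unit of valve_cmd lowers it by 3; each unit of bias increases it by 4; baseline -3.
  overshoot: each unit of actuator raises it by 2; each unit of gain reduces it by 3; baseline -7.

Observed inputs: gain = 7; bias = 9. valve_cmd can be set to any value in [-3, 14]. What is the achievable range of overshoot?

Substituting into the actuator equation gives actuator = -3*valve_cmd + 33.
overshoot becomes -6*valve_cmd + 38.
Linear in valve_cmd, so extremes are at the endpoints: valve_cmd = -3 gives overshoot = 56; valve_cmd = 14 gives overshoot = -46.

-46 to 56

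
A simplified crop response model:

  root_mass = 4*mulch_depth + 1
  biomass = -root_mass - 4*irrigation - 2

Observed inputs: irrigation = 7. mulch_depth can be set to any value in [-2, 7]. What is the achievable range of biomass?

-59 to -23

Substituting into the biomass equation gives biomass = -4*mulch_depth - 31.
Linear in mulch_depth, so extremes are at the endpoints: mulch_depth = -2 gives biomass = -23; mulch_depth = 7 gives biomass = -59.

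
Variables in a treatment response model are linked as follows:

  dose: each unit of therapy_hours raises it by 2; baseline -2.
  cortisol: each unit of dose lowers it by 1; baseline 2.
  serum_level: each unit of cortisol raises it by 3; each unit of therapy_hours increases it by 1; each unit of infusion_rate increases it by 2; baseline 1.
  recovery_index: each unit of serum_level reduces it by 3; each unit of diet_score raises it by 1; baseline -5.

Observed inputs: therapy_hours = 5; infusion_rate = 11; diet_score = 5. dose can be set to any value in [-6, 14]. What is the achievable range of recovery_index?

-156 to 24

Intervening on dose fixes its value directly, overriding its dependence on therapy_hours.
Substituting into the serum_level equation gives serum_level = -3*dose + 34.
Substituting into the recovery_index equation gives recovery_index = 9*dose - 102.
Linear in dose, so extremes are at the endpoints: dose = -6 gives recovery_index = -156; dose = 14 gives recovery_index = 24.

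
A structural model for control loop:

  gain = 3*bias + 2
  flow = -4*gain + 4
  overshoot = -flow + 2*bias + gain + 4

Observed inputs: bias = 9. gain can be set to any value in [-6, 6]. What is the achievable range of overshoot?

-12 to 48

Intervening on gain fixes its value directly, overriding its dependence on bias.
Substituting into the overshoot equation gives overshoot = 5*gain + 18.
Linear in gain, so extremes are at the endpoints: gain = -6 gives overshoot = -12; gain = 6 gives overshoot = 48.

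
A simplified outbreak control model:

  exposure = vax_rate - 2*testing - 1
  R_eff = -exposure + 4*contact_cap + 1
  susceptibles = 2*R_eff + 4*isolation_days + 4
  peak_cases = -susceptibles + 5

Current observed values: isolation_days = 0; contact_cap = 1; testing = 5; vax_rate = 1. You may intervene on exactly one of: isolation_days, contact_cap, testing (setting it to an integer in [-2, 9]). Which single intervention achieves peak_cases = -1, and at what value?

set testing = -2

Intervening on isolation_days: peak_cases = -4*isolation_days - 29. Reaching -1 requires isolation_days = -7, outside [-2, 9].
Intervening on contact_cap: peak_cases = -8*contact_cap - 21. Reaching -1 requires contact_cap = -5/2, not an integer.
Intervening on testing: with other inputs at their observed values, peak_cases = -4*testing - 9. Solving for -1 gives testing = -2, within [-2, 9].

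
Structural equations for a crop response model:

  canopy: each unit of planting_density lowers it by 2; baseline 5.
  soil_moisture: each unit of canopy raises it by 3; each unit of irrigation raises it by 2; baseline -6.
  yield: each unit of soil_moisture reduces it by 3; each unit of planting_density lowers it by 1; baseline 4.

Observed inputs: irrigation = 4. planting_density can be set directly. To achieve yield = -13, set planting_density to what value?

planting_density = 2

Substituting into the soil_moisture equation gives soil_moisture = -6*planting_density + 17.
yield becomes 17*planting_density - 47.
Solve 17*planting_density - 47 = -13: planting_density = (-13 + 47) / 17 = 2.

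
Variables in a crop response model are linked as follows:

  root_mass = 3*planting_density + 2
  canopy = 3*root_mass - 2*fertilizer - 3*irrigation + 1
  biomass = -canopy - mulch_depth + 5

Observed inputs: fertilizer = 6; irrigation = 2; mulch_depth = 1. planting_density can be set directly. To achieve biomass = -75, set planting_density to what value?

Substituting into the canopy equation gives canopy = 9*planting_density - 11.
Substituting into the biomass equation gives biomass = -9*planting_density + 15.
Solve -9*planting_density + 15 = -75: planting_density = (-75 - 15) / -9 = 10.

planting_density = 10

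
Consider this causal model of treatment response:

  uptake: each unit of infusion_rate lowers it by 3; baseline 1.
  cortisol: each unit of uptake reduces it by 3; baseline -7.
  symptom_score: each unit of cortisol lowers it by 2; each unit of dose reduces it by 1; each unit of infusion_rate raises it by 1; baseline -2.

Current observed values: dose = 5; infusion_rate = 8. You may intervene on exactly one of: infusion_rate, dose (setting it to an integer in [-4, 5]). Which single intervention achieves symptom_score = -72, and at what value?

set infusion_rate = 5

Intervening on infusion_rate: with other inputs at their observed values, symptom_score = -17*infusion_rate + 13. Solving for -72 gives infusion_rate = 5, within [-4, 5].
Intervening on dose: symptom_score = -dose - 118. Reaching -72 requires dose = -46, outside [-4, 5].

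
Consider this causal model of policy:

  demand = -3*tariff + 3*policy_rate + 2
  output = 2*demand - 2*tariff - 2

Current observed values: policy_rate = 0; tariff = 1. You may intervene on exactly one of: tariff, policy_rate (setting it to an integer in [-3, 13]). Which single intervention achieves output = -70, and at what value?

set tariff = 9

Intervening on tariff: with other inputs at their observed values, output = -8*tariff + 2. Solving for -70 gives tariff = 9, within [-3, 13].
Intervening on policy_rate: output = 6*policy_rate - 6. Reaching -70 requires policy_rate = -32/3, not an integer.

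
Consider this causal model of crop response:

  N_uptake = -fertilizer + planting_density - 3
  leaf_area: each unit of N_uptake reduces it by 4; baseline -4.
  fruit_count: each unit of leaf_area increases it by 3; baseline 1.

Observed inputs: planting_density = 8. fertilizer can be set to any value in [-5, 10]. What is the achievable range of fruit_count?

-131 to 49

Substituting into the N_uptake equation gives N_uptake = -fertilizer + 5.
So leaf_area = 4*fertilizer - 24.
fruit_count becomes 12*fertilizer - 71.
Linear in fertilizer, so extremes are at the endpoints: fertilizer = -5 gives fruit_count = -131; fertilizer = 10 gives fruit_count = 49.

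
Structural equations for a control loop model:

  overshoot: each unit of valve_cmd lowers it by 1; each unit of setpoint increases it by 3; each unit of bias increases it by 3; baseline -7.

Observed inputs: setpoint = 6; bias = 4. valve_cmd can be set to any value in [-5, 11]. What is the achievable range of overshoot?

12 to 28

Substituting into the overshoot equation gives overshoot = -valve_cmd + 23.
Linear in valve_cmd, so extremes are at the endpoints: valve_cmd = -5 gives overshoot = 28; valve_cmd = 11 gives overshoot = 12.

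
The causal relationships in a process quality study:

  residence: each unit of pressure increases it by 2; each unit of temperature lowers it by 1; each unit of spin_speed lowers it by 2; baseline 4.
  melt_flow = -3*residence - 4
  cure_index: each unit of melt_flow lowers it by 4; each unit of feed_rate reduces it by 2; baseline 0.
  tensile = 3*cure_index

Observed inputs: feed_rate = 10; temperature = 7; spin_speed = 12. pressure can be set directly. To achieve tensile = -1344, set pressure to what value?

pressure = -5

Substituting into the residence equation gives residence = 2*pressure - 27.
So melt_flow = -6*pressure + 77.
cure_index becomes 24*pressure - 328.
Substituting into the tensile equation gives tensile = 72*pressure - 984.
Solve 72*pressure - 984 = -1344: pressure = (-1344 + 984) / 72 = -5.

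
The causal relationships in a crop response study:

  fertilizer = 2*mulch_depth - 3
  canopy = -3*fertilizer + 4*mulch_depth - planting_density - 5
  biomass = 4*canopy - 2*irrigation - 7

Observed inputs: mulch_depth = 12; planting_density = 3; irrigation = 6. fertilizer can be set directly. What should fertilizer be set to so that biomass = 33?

Intervening on fertilizer fixes its value directly, overriding its dependence on mulch_depth.
Substituting into the canopy equation gives canopy = -3*fertilizer + 40.
biomass becomes -12*fertilizer + 141.
Solve -12*fertilizer + 141 = 33: fertilizer = (33 - 141) / -12 = 9.

fertilizer = 9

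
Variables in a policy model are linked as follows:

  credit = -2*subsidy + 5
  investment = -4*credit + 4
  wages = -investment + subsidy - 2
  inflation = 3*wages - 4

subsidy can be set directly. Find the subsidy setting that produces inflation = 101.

subsidy = -3

Substituting into the investment equation gives investment = 8*subsidy - 16.
So wages = -7*subsidy + 14.
Substituting into the inflation equation gives inflation = -21*subsidy + 38.
Solve -21*subsidy + 38 = 101: subsidy = (101 - 38) / -21 = -3.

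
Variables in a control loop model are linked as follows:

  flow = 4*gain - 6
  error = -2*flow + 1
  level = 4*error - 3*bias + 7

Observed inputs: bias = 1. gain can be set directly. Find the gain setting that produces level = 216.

Substituting into the error equation gives error = -8*gain + 13.
So level = -32*gain + 56.
Solve -32*gain + 56 = 216: gain = (216 - 56) / -32 = -5.

gain = -5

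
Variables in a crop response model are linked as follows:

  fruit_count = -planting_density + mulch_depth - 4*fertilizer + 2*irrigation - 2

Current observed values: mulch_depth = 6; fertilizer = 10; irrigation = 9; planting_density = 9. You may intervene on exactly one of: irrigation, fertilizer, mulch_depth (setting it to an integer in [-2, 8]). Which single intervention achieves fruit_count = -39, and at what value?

set irrigation = 3

Intervening on irrigation: with other inputs at their observed values, fruit_count = 2*irrigation - 45. Solving for -39 gives irrigation = 3, within [-2, 8].
Intervening on fertilizer: fruit_count = -4*fertilizer + 13. Reaching -39 requires fertilizer = 13, outside [-2, 8].
Intervening on mulch_depth: fruit_count = mulch_depth - 33. Reaching -39 requires mulch_depth = -6, outside [-2, 8].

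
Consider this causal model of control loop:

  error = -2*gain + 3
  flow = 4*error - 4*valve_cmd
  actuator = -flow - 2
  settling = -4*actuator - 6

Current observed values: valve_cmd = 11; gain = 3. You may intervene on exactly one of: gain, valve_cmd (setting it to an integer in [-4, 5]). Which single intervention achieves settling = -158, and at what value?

Intervening on gain: with other inputs at their observed values, settling = -32*gain - 126. Solving for -158 gives gain = 1, within [-4, 5].
Intervening on valve_cmd: settling = -16*valve_cmd - 46. Reaching -158 requires valve_cmd = 7, outside [-4, 5].

set gain = 1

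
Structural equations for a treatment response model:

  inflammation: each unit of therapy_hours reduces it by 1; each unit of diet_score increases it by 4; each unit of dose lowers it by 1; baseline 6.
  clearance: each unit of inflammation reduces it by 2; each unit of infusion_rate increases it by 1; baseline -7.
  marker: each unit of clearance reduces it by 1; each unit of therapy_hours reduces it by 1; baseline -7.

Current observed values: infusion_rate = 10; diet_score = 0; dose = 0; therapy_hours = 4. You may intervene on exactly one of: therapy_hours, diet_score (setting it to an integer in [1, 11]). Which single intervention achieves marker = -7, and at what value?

set therapy_hours = 3

Intervening on therapy_hours: with other inputs at their observed values, marker = -3*therapy_hours + 2. Solving for -7 gives therapy_hours = 3, within [1, 11].
Intervening on diet_score: marker = 8*diet_score - 10. Reaching -7 requires diet_score = 3/8, not an integer.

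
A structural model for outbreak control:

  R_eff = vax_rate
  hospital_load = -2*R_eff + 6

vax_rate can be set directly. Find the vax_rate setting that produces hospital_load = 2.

Substituting into the hospital_load equation gives hospital_load = -2*vax_rate + 6.
Solve -2*vax_rate + 6 = 2: vax_rate = (2 - 6) / -2 = 2.

vax_rate = 2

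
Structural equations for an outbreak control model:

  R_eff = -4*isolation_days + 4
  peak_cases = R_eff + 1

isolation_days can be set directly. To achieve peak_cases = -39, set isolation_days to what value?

Substituting into the peak_cases equation gives peak_cases = -4*isolation_days + 5.
Solve -4*isolation_days + 5 = -39: isolation_days = (-39 - 5) / -4 = 11.

isolation_days = 11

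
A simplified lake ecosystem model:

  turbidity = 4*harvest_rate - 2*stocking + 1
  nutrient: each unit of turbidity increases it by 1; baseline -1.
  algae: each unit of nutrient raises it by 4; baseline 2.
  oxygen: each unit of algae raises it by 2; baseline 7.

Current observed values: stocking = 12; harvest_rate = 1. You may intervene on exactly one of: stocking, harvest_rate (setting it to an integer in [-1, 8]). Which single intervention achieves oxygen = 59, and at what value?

Intervening on stocking: with other inputs at their observed values, oxygen = -16*stocking + 43. Solving for 59 gives stocking = -1, within [-1, 8].
Intervening on harvest_rate: oxygen = 32*harvest_rate - 181. Reaching 59 requires harvest_rate = 15/2, not an integer.

set stocking = -1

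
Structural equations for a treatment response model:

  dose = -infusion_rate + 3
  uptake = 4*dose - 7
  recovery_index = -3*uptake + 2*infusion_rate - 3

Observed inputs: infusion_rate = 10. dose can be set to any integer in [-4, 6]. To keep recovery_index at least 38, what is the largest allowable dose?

dose = 0

Intervening on dose fixes its value directly, overriding its dependence on infusion_rate.
Substituting into the recovery_index equation gives recovery_index = -12*dose + 38.
Require -12*dose + 38 ≥ 38, so dose ≤ 0.
The largest integer in [-4, 6] satisfying this is 0.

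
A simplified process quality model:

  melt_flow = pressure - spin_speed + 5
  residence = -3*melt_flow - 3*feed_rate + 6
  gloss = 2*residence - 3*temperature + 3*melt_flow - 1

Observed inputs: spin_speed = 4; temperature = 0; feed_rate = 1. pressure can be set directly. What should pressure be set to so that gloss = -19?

pressure = 7

Substituting into the melt_flow equation gives melt_flow = pressure + 1.
Substituting into the residence equation gives residence = -3*pressure.
Substituting into the gloss equation gives gloss = -3*pressure + 2.
Solve -3*pressure + 2 = -19: pressure = (-19 - 2) / -3 = 7.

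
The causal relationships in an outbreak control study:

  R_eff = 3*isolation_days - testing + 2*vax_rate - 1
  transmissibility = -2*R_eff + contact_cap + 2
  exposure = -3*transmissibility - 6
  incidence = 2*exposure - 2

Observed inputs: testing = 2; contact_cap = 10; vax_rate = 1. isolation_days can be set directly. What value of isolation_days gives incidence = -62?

Substituting into the R_eff equation gives R_eff = 3*isolation_days - 1.
transmissibility becomes -6*isolation_days + 14.
Substituting into the exposure equation gives exposure = 18*isolation_days - 48.
This gives incidence = 36*isolation_days - 98.
Solve 36*isolation_days - 98 = -62: isolation_days = (-62 + 98) / 36 = 1.

isolation_days = 1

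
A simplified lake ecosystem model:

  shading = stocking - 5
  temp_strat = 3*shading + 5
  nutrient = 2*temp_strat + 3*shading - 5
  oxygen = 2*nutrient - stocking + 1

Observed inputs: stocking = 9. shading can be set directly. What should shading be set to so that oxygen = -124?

shading = -7

Intervening on shading fixes its value directly, overriding its dependence on stocking.
Substituting into the nutrient equation gives nutrient = 9*shading + 5.
Substituting into the oxygen equation gives oxygen = 18*shading + 2.
Solve 18*shading + 2 = -124: shading = (-124 - 2) / 18 = -7.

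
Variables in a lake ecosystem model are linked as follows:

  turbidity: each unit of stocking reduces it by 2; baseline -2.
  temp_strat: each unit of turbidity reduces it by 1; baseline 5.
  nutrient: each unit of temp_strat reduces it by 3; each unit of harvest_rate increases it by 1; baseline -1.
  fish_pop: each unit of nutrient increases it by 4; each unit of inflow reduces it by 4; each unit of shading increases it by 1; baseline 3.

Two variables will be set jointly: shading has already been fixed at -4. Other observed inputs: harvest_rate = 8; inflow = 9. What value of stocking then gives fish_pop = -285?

With shading held at -4:
Substituting into the temp_strat equation gives temp_strat = 2*stocking + 7.
Substituting into the nutrient equation gives nutrient = -6*stocking - 14.
fish_pop becomes -24*stocking - 93.
Solve -24*stocking - 93 = -285: stocking = (-285 + 93) / -24 = 8.

stocking = 8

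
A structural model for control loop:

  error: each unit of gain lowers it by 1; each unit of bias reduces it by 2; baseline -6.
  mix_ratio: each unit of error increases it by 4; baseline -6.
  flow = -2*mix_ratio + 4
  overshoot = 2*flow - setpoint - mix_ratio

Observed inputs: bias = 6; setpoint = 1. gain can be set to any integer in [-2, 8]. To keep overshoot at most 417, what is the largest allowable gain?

gain = 1

Substituting into the error equation gives error = -gain - 18.
Substituting into the mix_ratio equation gives mix_ratio = -4*gain - 78.
Substituting into the flow equation gives flow = 8*gain + 160.
So overshoot = 20*gain + 397.
Require 20*gain + 397 ≤ 417, so gain ≤ 1.
The largest integer in [-2, 8] satisfying this is 1.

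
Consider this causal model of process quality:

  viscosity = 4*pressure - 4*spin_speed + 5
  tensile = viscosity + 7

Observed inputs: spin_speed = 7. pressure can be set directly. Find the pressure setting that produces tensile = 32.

pressure = 12

Substituting into the viscosity equation gives viscosity = 4*pressure - 23.
tensile becomes 4*pressure - 16.
Solve 4*pressure - 16 = 32: pressure = (32 + 16) / 4 = 12.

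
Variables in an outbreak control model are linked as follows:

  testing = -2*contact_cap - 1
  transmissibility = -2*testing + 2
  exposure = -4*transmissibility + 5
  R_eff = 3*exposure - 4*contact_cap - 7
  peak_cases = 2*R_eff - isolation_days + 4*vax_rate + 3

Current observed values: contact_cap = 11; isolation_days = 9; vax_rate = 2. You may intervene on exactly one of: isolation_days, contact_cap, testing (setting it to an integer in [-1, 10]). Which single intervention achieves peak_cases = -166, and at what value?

Intervening on isolation_days: peak_cases = -isolation_days - 1213. Reaching -166 requires isolation_days = -1047, outside [-1, 10].
Intervening on contact_cap: peak_cases = -104*contact_cap - 78. Reaching -166 requires contact_cap = 11/13, not an integer.
Intervening on testing: with other inputs at their observed values, peak_cases = 48*testing - 118. Solving for -166 gives testing = -1, within [-1, 10].

set testing = -1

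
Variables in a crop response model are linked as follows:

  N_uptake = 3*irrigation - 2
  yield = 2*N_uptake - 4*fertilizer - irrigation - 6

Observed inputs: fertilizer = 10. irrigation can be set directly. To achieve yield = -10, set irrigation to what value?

irrigation = 8

Substituting into the yield equation gives yield = 5*irrigation - 50.
Solve 5*irrigation - 50 = -10: irrigation = (-10 + 50) / 5 = 8.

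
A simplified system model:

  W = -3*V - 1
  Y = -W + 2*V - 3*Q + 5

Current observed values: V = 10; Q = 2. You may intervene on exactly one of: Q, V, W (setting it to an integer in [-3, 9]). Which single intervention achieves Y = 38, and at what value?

set Q = 6

Intervening on Q: with other inputs at their observed values, Y = -3*Q + 56. Solving for 38 gives Q = 6, within [-3, 9].
Intervening on V: Y = 5*V. Reaching 38 requires V = 38/5, not an integer.
Intervening on W: Y = -W + 19. Reaching 38 requires W = -19, outside [-3, 9].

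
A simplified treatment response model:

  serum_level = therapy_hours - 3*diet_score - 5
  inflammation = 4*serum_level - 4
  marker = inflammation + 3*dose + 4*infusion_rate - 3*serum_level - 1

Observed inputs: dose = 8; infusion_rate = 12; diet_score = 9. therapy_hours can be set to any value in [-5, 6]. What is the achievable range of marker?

30 to 41

Substituting into the serum_level equation gives serum_level = therapy_hours - 32.
Substituting into the inflammation equation gives inflammation = 4*therapy_hours - 132.
Substituting into the marker equation gives marker = therapy_hours + 35.
Linear in therapy_hours, so extremes are at the endpoints: therapy_hours = -5 gives marker = 30; therapy_hours = 6 gives marker = 41.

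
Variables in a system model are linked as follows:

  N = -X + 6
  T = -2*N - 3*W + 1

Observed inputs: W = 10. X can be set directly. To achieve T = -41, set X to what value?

Substituting into the T equation gives T = 2*X - 41.
Solve 2*X - 41 = -41: X = (-41 + 41) / 2 = 0.

X = 0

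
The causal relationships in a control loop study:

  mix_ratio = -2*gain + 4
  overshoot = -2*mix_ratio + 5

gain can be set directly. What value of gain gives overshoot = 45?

Substituting into the overshoot equation gives overshoot = 4*gain - 3.
Solve 4*gain - 3 = 45: gain = (45 + 3) / 4 = 12.

gain = 12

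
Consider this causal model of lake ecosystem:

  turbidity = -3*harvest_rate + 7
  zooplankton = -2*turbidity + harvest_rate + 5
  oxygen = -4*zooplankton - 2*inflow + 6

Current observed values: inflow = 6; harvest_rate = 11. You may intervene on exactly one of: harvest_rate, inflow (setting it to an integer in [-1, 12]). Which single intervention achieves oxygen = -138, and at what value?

Intervening on harvest_rate: with other inputs at their observed values, oxygen = -28*harvest_rate + 30. Solving for -138 gives harvest_rate = 6, within [-1, 12].
Intervening on inflow: oxygen = -2*inflow - 266. Reaching -138 requires inflow = -64, outside [-1, 12].

set harvest_rate = 6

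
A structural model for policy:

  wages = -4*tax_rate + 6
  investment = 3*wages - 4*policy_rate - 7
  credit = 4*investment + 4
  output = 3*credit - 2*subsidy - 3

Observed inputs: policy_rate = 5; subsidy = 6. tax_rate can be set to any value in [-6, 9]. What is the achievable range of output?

Substituting into the investment equation gives investment = -12*tax_rate - 9.
So credit = -48*tax_rate - 32.
output becomes -144*tax_rate - 111.
Linear in tax_rate, so extremes are at the endpoints: tax_rate = -6 gives output = 753; tax_rate = 9 gives output = -1407.

-1407 to 753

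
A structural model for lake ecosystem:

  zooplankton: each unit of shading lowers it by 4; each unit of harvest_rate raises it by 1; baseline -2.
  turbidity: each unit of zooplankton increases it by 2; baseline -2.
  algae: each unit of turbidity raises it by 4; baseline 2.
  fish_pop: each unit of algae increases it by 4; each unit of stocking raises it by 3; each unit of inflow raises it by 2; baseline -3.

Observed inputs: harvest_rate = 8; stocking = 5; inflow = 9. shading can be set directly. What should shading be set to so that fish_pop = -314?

shading = 4

Substituting into the zooplankton equation gives zooplankton = -4*shading + 6.
This gives turbidity = -8*shading + 10.
Substituting into the algae equation gives algae = -32*shading + 42.
So fish_pop = -128*shading + 198.
Solve -128*shading + 198 = -314: shading = (-314 - 198) / -128 = 4.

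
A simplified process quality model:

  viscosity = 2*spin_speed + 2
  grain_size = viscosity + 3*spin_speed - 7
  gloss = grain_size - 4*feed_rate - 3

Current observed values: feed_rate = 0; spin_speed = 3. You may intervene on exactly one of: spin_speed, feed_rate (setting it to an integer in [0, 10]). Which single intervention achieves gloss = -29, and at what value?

Intervening on spin_speed: gloss = 5*spin_speed - 8. Reaching -29 requires spin_speed = -21/5, not an integer.
Intervening on feed_rate: with other inputs at their observed values, gloss = -4*feed_rate + 7. Solving for -29 gives feed_rate = 9, within [0, 10].

set feed_rate = 9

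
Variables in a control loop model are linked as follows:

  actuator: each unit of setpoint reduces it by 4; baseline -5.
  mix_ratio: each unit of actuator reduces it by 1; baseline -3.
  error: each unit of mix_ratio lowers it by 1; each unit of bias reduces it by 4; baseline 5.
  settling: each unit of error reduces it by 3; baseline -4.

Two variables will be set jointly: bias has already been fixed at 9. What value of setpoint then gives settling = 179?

With bias held at 9:
Substituting into the mix_ratio equation gives mix_ratio = 4*setpoint + 2.
Substituting into the error equation gives error = -4*setpoint - 33.
settling becomes 12*setpoint + 95.
Solve 12*setpoint + 95 = 179: setpoint = (179 - 95) / 12 = 7.

setpoint = 7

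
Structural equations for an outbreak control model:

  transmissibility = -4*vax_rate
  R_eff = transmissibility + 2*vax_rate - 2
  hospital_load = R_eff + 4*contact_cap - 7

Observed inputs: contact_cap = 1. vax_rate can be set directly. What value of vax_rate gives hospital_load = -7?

Substituting into the R_eff equation gives R_eff = -2*vax_rate - 2.
hospital_load becomes -2*vax_rate - 5.
Solve -2*vax_rate - 5 = -7: vax_rate = (-7 + 5) / -2 = 1.

vax_rate = 1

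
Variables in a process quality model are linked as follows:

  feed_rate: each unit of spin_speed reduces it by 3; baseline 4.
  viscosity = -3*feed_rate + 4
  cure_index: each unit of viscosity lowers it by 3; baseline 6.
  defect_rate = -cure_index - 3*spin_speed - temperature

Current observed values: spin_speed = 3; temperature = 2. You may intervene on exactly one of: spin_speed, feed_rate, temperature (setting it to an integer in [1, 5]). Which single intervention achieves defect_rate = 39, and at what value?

Intervening on spin_speed: defect_rate = 24*spin_speed - 32. Reaching 39 requires spin_speed = 71/24, not an integer.
Intervening on feed_rate: defect_rate = -9*feed_rate - 5. Reaching 39 requires feed_rate = -44/9, not an integer.
Intervening on temperature: with other inputs at their observed values, defect_rate = -temperature + 42. Solving for 39 gives temperature = 3, within [1, 5].

set temperature = 3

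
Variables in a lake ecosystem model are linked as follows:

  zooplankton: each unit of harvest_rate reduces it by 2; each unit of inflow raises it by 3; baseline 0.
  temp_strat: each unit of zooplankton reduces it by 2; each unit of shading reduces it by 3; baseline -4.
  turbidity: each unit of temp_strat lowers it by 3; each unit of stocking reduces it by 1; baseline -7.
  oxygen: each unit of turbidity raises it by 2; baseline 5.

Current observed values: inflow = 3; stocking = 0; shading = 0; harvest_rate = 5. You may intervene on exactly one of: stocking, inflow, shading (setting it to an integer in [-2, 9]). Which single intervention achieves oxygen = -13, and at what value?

set stocking = 8

Intervening on stocking: with other inputs at their observed values, oxygen = -2*stocking + 3. Solving for -13 gives stocking = 8, within [-2, 9].
Intervening on inflow: oxygen = 36*inflow - 105. Reaching -13 requires inflow = 23/9, not an integer.
Intervening on shading: oxygen = 18*shading + 3. Reaching -13 requires shading = -8/9, not an integer.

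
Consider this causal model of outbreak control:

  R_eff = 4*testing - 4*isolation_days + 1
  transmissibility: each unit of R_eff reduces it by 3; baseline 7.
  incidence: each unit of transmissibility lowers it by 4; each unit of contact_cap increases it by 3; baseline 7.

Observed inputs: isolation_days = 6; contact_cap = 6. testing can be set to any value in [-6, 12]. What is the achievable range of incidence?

-567 to 297

Substituting into the R_eff equation gives R_eff = 4*testing - 23.
This gives transmissibility = -12*testing + 76.
Substituting into the incidence equation gives incidence = 48*testing - 279.
Linear in testing, so extremes are at the endpoints: testing = -6 gives incidence = -567; testing = 12 gives incidence = 297.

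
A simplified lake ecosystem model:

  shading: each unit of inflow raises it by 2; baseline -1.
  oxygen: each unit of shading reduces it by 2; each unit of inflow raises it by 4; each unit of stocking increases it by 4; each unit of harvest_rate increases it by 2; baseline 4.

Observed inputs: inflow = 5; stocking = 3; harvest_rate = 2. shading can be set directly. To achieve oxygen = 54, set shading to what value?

shading = -7

Intervening on shading fixes its value directly, overriding its dependence on inflow.
Substituting into the oxygen equation gives oxygen = -2*shading + 40.
Solve -2*shading + 40 = 54: shading = (54 - 40) / -2 = -7.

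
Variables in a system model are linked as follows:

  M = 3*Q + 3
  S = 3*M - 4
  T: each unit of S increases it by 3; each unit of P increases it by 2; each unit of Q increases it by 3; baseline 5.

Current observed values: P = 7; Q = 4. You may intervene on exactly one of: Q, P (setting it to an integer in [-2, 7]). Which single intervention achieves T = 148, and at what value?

set P = 4

Intervening on Q: T = 30*Q + 34. Reaching 148 requires Q = 19/5, not an integer.
Intervening on P: with other inputs at their observed values, T = 2*P + 140. Solving for 148 gives P = 4, within [-2, 7].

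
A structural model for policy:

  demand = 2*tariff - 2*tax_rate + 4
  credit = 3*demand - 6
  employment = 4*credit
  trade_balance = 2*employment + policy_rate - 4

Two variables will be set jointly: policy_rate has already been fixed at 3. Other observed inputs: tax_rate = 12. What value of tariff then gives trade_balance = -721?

With policy_rate held at 3:
Substituting into the demand equation gives demand = 2*tariff - 20.
Substituting into the credit equation gives credit = 6*tariff - 66.
Substituting into the employment equation gives employment = 24*tariff - 264.
This gives trade_balance = 48*tariff - 529.
Solve 48*tariff - 529 = -721: tariff = (-721 + 529) / 48 = -4.

tariff = -4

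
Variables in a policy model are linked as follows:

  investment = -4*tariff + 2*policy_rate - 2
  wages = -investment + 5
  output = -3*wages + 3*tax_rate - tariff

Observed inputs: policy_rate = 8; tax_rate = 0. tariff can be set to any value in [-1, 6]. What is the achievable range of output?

-51 to 40

Substituting into the investment equation gives investment = -4*tariff + 14.
This gives wages = 4*tariff - 9.
Substituting into the output equation gives output = -13*tariff + 27.
Linear in tariff, so extremes are at the endpoints: tariff = -1 gives output = 40; tariff = 6 gives output = -51.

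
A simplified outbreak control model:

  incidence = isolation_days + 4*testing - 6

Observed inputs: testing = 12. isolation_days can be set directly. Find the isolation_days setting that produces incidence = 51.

Substituting into the incidence equation gives incidence = isolation_days + 42.
Solve isolation_days + 42 = 51: isolation_days = (51 - 42) / 1 = 9.

isolation_days = 9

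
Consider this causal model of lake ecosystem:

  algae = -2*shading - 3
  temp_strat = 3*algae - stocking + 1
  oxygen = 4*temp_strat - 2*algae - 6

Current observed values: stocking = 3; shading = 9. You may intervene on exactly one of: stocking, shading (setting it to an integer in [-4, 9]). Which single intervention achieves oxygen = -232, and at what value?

Intervening on stocking: with other inputs at their observed values, oxygen = -4*stocking - 212. Solving for -232 gives stocking = 5, within [-4, 9].
Intervening on shading: oxygen = -20*shading - 44. Reaching -232 requires shading = 47/5, not an integer.

set stocking = 5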